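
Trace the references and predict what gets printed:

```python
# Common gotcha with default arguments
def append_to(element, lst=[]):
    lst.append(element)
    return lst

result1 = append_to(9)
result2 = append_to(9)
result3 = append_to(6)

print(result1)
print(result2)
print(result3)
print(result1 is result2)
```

Key concept: mutable default argument gotcha.
Step by step:
`result1 = append_to(9)` → result1 = [9]
`result2 = append_to(9)` → result1 = [9, 9] (same object as result2); result2 = [9, 9] (same object as result1)
`result3 = append_to(6)` → result1 = [9, 9, 6] (same object as result2, result3); result2 = [9, 9, 6] (same object as result1, result3); result3 = [9, 9, 6] (same object as result1, result2)
`print(result1)` → prints [9, 9, 6]
`print(result2)` → prints [9, 9, 6]
`print(result3)` → prints [9, 9, 6]
`print(result1 is result2)` → prints True

Answer:
[9, 9, 6]
[9, 9, 6]
[9, 9, 6]
True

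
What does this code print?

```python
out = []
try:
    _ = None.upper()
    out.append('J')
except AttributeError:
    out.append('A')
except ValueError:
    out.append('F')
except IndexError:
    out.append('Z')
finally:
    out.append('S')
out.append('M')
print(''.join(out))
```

Execution trace: 'A' (except AttributeError) → 'S' (finally) → 'M' (after the try/except). Output: ASM

Answer: ASM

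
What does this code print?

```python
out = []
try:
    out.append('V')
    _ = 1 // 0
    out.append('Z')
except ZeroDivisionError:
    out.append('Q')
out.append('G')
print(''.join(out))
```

Execution trace: 'V' (try body) → 'Q' (except ZeroDivisionError) → 'G' (after the try/except). Output: VQG

Answer: VQG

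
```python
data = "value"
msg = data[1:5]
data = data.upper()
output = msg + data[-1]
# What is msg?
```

Trace:
`data = "value"` → data = 'value'
`msg = data[1:5]` → msg = 'alue'
`data = data.upper()` → data = 'VALUE'
`output = msg + data[-1]` → output = 'alueE'
So msg = 'alue'

Answer: 'alue'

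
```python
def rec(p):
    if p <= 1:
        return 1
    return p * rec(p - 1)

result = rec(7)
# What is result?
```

rec(7) = 7 * 6 * 5 * 4 * 3 * 2 * 1 = 5040

Answer: 5040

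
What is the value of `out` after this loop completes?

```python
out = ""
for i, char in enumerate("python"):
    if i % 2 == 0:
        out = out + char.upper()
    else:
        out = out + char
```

Uppercase even positions in 'python'
`out` takes the values: "" → "P" → "Py" → "PyT" → "PyTh" → "PyThO" → "PyThOn"

Answer: "PyThOn"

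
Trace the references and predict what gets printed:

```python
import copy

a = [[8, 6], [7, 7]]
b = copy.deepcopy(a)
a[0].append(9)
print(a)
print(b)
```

Key concept: deep copy is fully independent.
Step by step:
`a = [[8, 6], [7, 7]]` → a = [[8, 6], [7, 7]]
`b = copy.deepcopy(a)` → b = [[8, 6], [7, 7]]
`a[0].append(9)` → a = [[8, 6, 9], [7, 7]]
`print(a)` → prints [[8, 6, 9], [7, 7]]
`print(b)` → prints [[8, 6], [7, 7]]

Answer:
[[8, 6, 9], [7, 7]]
[[8, 6], [7, 7]]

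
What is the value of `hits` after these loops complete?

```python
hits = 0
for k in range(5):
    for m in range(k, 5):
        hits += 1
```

Upper triangle: 5 + 4 + ... + 1
`hits` takes the values: 0 → 1 → 2 → 3 → 4 → 5 → 6 → 7 → 8 → 9 → 10 → 11 → 12 → 13 → 14 → 15

Answer: 15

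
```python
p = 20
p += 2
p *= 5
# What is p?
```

Trace:
`p = 20` → p = 20
`p += 2` → p = 22
`p *= 5` → p = 110
So p = 110

Answer: 110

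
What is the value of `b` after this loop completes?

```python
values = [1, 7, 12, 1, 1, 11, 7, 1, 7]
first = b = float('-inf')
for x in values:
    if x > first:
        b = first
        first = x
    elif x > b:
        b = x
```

Second largest (with repeats) in [1, 7, 12, 1, 1, 11, 7, 1, 7]
`b` takes the values: -inf → 1 → 7 → 11

Answer: 11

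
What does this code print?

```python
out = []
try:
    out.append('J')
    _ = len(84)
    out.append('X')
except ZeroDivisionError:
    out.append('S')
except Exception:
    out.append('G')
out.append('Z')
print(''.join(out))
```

Execution trace: 'J' (try body) → 'G' (except Exception) → 'Z' (after the try/except). Output: JGZ

Answer: JGZ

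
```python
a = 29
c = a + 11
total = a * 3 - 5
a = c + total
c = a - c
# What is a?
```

Trace:
`a = 29` → a = 29
`c = a + 11` → c = 40
`total = a * 3 - 5` → total = 82
`a = c + total` → a = 122
`c = a - c` → c = 82
So a = 122

Answer: 122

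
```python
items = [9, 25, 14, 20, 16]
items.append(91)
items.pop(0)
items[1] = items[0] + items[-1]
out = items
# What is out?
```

Trace:
`items = [9, 25, 14, 20, 16]` → items = [9, 25, 14, 20, 16]
`items.append(91)` → items = [9, 25, 14, 20, 16, 91]
`items.pop(0)` → items = [25, 14, 20, 16, 91]
`items[1] = items[0] + items[-1]` → items = [25, 116, 20, 16, 91]
`out = items` → out = [25, 116, 20, 16, 91]
So out = [25, 116, 20, 16, 91]

Answer: [25, 116, 20, 16, 91]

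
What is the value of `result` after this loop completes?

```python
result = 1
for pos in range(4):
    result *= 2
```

2^4 = 16
`result` takes the values: 1 → 2 → 4 → 8 → 16

Answer: 16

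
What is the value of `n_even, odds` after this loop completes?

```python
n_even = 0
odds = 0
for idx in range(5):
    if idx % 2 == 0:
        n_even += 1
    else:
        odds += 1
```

Count evens and odds in range(5)
`n_even, odds` takes the values: (0, 0) → (1, 0) → (1, 1) → (2, 1) → (2, 2) → (3, 2)

Answer: 3, 2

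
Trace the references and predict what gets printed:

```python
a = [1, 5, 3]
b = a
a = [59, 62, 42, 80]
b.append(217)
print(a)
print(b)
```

Key concept: rebinding vs mutation: a is rebound to a new list, b still points at the original.
Step by step:
`a = [1, 5, 3]` → a = [1, 5, 3]
`b = a` → b = [1, 5, 3] (same object as a)
`a = [59, 62, 42, 80]` → a = [59, 62, 42, 80]
`b.append(217)` → b = [1, 5, 3, 217]
`print(a)` → prints [59, 62, 42, 80]
`print(b)` → prints [1, 5, 3, 217]

Answer:
[59, 62, 42, 80]
[1, 5, 3, 217]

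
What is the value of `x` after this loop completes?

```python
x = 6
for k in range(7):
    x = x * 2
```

Multiply by 2, 7 times: 6 * 2^7 = 768
`x` takes the values: 6 → 12 → 24 → 48 → 96 → 192 → 384 → 768

Answer: 768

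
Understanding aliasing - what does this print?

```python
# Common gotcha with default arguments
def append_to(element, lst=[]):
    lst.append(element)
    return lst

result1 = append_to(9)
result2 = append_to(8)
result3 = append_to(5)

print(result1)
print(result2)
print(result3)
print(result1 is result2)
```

Key concept: mutable default argument gotcha.
Step by step:
`result1 = append_to(9)` → result1 = [9]
`result2 = append_to(8)` → result1 = [9, 8] (same object as result2); result2 = [9, 8] (same object as result1)
`result3 = append_to(5)` → result1 = [9, 8, 5] (same object as result2, result3); result2 = [9, 8, 5] (same object as result1, result3); result3 = [9, 8, 5] (same object as result1, result2)
`print(result1)` → prints [9, 8, 5]
`print(result2)` → prints [9, 8, 5]
`print(result3)` → prints [9, 8, 5]
`print(result1 is result2)` → prints True

Answer:
[9, 8, 5]
[9, 8, 5]
[9, 8, 5]
True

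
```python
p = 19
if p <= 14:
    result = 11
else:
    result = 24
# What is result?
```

Trace:
`p = 19` → p = 19
`if p <= 14: ...` → p <= 14 is False, take else branch → result = 24
So result = 24

Answer: 24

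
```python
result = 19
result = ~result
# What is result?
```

Trace:
`result = 19` → result = 19
`result = ~result` → result = -20
So result = -20

Answer: -20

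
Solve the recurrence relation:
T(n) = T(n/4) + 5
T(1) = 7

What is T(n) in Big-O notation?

Each step divides n by 4 and adds 5. After log_4(n) steps we reach T(1)=7. So T(n) = 5·log_4(n) + 7 = O(log n).

Answer: O(log n)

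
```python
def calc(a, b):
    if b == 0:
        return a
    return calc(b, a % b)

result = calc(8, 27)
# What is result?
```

calc(8, 27) -> calc(27, 8) -> calc(8, 3) -> calc(3, 2) -> calc(2, 1) -> calc(1, 0) -> 1

Answer: 1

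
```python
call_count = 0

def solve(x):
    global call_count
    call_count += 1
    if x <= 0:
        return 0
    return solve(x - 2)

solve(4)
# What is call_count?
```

Linear recursion stepping by 2: 3 calls from x=4 down to ≤0.

Answer: 3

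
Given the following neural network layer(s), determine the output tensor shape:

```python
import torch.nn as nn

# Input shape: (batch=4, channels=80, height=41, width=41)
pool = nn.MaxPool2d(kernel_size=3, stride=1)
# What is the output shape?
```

Input: (4, 80, 41, 41) -> Output: (4, 80, 39, 39)

Answer: (4, 80, 39, 39)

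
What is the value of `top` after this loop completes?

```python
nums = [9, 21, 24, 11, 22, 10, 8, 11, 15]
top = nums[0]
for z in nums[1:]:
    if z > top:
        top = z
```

Maximum of [9, 21, 24, 11, 22, 10, 8, 11, 15]
`top` takes the values: 9 → 21 → 24

Answer: 24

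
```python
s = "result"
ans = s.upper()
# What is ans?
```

Trace:
`s = "result"` → s = 'result'
`ans = s.upper()` → ans = 'RESULT'
So ans = 'RESULT'

Answer: 'RESULT'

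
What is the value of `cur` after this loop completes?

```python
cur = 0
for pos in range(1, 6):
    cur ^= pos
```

XOR of 1 to 5
`cur` takes the values: 0 → 1 → 3 → 0 → 4 → 1

Answer: 1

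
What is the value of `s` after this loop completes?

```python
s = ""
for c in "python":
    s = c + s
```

Reverse 'python'
`s` takes the values: "" → "p" → "yp" → "typ" → "htyp" → "ohtyp" → "nohtyp"

Answer: "nohtyp"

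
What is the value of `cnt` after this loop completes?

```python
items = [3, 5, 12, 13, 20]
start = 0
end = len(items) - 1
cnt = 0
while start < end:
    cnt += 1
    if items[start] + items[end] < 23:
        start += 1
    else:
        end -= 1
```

Steps to find pair summing to 23
`cnt` takes the values: 0 → 1 → 2 → 3 → 4

Answer: 4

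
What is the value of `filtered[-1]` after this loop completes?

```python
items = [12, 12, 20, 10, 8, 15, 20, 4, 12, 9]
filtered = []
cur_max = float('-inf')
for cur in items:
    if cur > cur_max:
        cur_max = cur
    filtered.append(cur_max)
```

Running max ends at 20
`filtered` takes the values: [] → [12] → [12, 12] → [12, 12, 20] → [12, 12, 20, 20] → [12, 12, 20, 20, 20] → [12, 12, 20, 20, 20, 20] → [12, 12, 20, 20, 20, 20, 20] → [12, 12, 20, 20, 20, 20, 20, 20] → [12, 12, 20, 20, 20, 20, 20, 20, 20] → [12, 12, 20, 20, 20, 20, 20, 20, 20, 20]
So `filtered[-1]` = 20

Answer: 20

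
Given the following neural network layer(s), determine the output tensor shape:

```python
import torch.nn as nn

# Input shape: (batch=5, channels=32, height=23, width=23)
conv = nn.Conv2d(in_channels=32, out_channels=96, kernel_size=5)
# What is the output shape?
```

Input: (5, 32, 23, 23) -> Output: (5, 96, 19, 19)

Answer: (5, 96, 19, 19)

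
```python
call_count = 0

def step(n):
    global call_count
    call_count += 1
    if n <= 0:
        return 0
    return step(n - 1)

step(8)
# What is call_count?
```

Linear recursion stepping by 1: 9 calls from n=8 down to ≤0.

Answer: 9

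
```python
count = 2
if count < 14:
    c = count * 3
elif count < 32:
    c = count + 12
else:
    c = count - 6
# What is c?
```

Trace:
`count = 2` → count = 2
`if count < 14: ...` → count < 14 is True → c = 6
So c = 6

Answer: 6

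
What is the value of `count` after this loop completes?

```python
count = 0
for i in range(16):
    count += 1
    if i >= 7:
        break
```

Loop breaks when i reaches 7, count is 8
`count` takes the values: 0 → 1 → 2 → 3 → 4 → 5 → 6 → 7 → 8

Answer: 8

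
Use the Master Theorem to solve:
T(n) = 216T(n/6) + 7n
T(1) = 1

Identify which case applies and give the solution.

a=216, b=6, f(n)=7n. log_6(216) = 3. Since c=1 < 3, Case 1 applies: T(n) = Θ(n^log_b(a)) = O(n^3).

Answer: O(n^3) - Case 1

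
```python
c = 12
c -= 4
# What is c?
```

Trace:
`c = 12` → c = 12
`c -= 4` → c = 8
So c = 8

Answer: 8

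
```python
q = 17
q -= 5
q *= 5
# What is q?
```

Trace:
`q = 17` → q = 17
`q -= 5` → q = 12
`q *= 5` → q = 60
So q = 60

Answer: 60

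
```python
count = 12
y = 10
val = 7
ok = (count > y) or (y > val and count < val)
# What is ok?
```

Trace:
`count = 12` → count = 12
`y = 10` → y = 10
`val = 7` → val = 7
`ok = (count > y) or (y > val and count < val)` → ok = True
So ok = True

Answer: True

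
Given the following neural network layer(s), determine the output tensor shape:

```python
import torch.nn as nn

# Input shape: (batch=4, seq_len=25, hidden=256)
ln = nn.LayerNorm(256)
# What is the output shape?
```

Input: (4, 25, 256) -> Output: (4, 25, 256)

Answer: (4, 25, 256)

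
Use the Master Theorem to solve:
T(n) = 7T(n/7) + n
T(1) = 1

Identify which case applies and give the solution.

a=7, b=7, f(n)=n. log_7(7) = 1. Since c=1 = 1, Case 2 applies: T(n) = Θ(n^log_b(a) · log n) = O(n log n).

Answer: O(n log n) - Case 2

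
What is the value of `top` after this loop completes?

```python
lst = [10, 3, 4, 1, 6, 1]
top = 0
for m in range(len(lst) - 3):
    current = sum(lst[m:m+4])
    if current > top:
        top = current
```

Max sum of 4-element window in [10, 3, 4, 1, 6, 1]
`top` takes the values: 0 → 18

Answer: 18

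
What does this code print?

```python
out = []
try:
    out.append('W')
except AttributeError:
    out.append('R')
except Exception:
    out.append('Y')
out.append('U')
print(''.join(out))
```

Execution trace: 'W' (try body, no exception) → 'U' (after the try/except). Output: WU

Answer: WU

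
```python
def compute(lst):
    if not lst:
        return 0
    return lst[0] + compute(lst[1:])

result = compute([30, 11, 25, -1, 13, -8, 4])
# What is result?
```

30 + 11 + 25 + (-1) + 13 + (-8) + 4 + 0 = 74

Answer: 74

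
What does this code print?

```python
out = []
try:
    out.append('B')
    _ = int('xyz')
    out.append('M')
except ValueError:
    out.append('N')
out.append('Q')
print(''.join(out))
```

Execution trace: 'B' (try body) → 'N' (except ValueError) → 'Q' (after the try/except). Output: BNQ

Answer: BNQ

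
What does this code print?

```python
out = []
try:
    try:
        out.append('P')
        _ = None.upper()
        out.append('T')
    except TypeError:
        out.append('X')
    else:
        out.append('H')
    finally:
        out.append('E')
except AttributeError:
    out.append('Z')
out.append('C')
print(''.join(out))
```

Execution trace: 'P' (try body) → 'E' (finally) → 'Z' (outer except AttributeError) → 'C' (after the try/except). Output: PEZC

Answer: PEZC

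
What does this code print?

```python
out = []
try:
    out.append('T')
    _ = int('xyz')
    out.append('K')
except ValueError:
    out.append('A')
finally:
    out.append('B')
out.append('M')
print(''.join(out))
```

Execution trace: 'T' (try body) → 'A' (except ValueError) → 'B' (finally) → 'M' (after the try/except). Output: TABM

Answer: TABM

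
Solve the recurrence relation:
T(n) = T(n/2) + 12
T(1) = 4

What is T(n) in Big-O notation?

Each step divides n by 2 and adds 12. After log_2(n) steps we reach T(1)=4. So T(n) = 12·log_2(n) + 4 = O(log n).

Answer: O(log n)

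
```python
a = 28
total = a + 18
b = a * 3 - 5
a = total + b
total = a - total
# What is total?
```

Trace:
`a = 28` → a = 28
`total = a + 18` → total = 46
`b = a * 3 - 5` → b = 79
`a = total + b` → a = 125
`total = a - total` → total = 79
So total = 79

Answer: 79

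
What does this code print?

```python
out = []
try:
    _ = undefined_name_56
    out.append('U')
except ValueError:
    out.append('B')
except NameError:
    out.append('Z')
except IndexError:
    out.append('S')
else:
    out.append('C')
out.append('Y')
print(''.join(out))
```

Execution trace: 'Z' (except NameError) → 'Y' (after the try/except). Output: ZY

Answer: ZY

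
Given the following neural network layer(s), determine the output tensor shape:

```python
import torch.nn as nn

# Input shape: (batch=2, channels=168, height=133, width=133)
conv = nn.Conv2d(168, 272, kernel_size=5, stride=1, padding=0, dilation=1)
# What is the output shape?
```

Input: (2, 168, 133, 133) -> Output: (2, 272, 129, 129)

Answer: (2, 272, 129, 129)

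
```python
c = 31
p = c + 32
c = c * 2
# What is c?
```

Trace:
`c = 31` → c = 31
`p = c + 32` → p = 63
`c = c * 2` → c = 62
So c = 62

Answer: 62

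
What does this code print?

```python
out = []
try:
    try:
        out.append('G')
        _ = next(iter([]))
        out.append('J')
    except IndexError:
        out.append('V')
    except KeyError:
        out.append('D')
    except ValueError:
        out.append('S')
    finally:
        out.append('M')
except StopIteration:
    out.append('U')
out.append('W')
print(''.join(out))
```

Execution trace: 'G' (try body) → 'M' (finally) → 'U' (outer except StopIteration) → 'W' (after the try/except). Output: GMUW

Answer: GMUW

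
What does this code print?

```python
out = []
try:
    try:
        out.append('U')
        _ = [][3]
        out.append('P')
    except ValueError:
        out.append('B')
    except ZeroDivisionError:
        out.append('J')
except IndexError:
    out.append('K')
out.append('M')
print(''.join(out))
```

Execution trace: 'U' (try body) → 'K' (outer except IndexError) → 'M' (after the try/except). Output: UKM

Answer: UKM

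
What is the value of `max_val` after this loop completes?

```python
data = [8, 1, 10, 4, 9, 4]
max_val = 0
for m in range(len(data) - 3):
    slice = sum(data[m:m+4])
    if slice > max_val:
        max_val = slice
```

Max sum of 4-element window in [8, 1, 10, 4, 9, 4]
`max_val` takes the values: 0 → 23 → 24 → 27

Answer: 27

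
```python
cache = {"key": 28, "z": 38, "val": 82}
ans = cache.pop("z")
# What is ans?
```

Trace:
`cache = {"key": 28, "z": 38, "val": 82}` → cache = {'key': 28, 'z': 38, 'val': 82}
`ans = cache.pop("z")` → cache = {'key': 28, 'val': 82}; ans = 38
So ans = 38

Answer: 38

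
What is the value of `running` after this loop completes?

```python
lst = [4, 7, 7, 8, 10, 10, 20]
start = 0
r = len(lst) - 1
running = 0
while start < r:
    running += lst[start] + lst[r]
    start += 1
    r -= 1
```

Sum of pairs from ends
`running` takes the values: 0 → 24 → 41 → 58

Answer: 58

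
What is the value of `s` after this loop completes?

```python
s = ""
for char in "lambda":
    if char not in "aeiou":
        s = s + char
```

Remove vowels from 'lambda'
`s` takes the values: "" → "l" → "lm" → "lmb" → "lmbd"

Answer: "lmbd"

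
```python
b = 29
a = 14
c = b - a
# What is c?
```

Trace:
`b = 29` → b = 29
`a = 14` → a = 14
`c = b - a` → c = 15
So c = 15

Answer: 15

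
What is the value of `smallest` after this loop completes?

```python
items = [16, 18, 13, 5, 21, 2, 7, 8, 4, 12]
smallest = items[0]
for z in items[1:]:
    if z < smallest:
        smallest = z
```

Minimum of [16, 18, 13, 5, 21, 2, 7, 8, 4, 12]
`smallest` takes the values: 16 → 13 → 5 → 2

Answer: 2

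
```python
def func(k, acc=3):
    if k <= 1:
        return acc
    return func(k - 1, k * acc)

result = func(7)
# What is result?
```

Accumulator trace (n, acc): (7, 3) -> (6, 21) -> (5, 126) -> (4, 630) -> (3, 2520) -> (2, 7560) -> (1, 15120) -> return 15120

Answer: 15120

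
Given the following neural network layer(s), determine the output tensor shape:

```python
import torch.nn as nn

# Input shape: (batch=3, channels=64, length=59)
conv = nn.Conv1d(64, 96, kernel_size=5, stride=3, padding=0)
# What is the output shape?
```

Input: (3, 64, 59) -> Output: (3, 96, 19)

Answer: (3, 96, 19)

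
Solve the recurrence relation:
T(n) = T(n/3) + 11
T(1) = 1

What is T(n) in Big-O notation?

Each step divides n by 3 and adds 11. After log_3(n) steps we reach T(1)=1. So T(n) = 11·log_3(n) + 1 = O(log n).

Answer: O(log n)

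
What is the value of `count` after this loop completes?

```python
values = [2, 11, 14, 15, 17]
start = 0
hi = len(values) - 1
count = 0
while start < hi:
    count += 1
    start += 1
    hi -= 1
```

Iterations until pointers meet (list length 5)
`count` takes the values: 0 → 1 → 2

Answer: 2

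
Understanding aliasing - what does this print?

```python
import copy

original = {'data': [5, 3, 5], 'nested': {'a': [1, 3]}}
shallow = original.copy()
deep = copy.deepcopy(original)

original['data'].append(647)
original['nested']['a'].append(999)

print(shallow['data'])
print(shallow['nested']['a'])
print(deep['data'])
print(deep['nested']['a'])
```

Key concept: comparing shallow vs deep copy.
Step by step:
`original = {'data': [5, 3, 5], 'nested': {'a': [1, 3]}}` → original = {'data': [5, 3, 5], 'nested': {'a': [1, 3]}}
`shallow = original.copy()` → shallow = {'data': [5, 3, 5], 'nested': {'a': [1, 3]}}
`deep = copy.deepcopy(original)` → deep = {'data': [5, 3, 5], 'nested': {'a': [1, 3]}}
`original['data'].append(647)` → original = {'data': [5, 3, 5, 647], 'nested': {'a': [1, 3]}}; shallow = {'data': [5, 3, 5, 647], 'nested': {'a': [1, 3]}}
`original['nested']['a'].append(999)` → original = {'data': [5, 3, 5, 647], 'nested': {'a': [1, 3, 999]}}; shallow = {'data': [5, 3, 5, 647], 'nested': {'a': [1, 3, 999]}}
`print(shallow['data'])` → prints [5, 3, 5, 647]
`print(shallow['nested']['a'])` → prints [1, 3, 999]
`print(deep['data'])` → prints [5, 3, 5]
`print(deep['nested']['a'])` → prints [1, 3]

Answer:
[5, 3, 5, 647]
[1, 3, 999]
[5, 3, 5]
[1, 3]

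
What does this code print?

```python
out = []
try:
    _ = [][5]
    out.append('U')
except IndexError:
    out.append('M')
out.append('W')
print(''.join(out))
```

Execution trace: 'M' (except IndexError) → 'W' (after the try/except). Output: MW

Answer: MW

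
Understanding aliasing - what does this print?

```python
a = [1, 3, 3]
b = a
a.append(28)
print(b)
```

Key concept: basic list aliasing.
Step by step:
`a = [1, 3, 3]` → a = [1, 3, 3]
`b = a` → b = [1, 3, 3] (same object as a)
`a.append(28)` → a = [1, 3, 3, 28] (same object as b); b = [1, 3, 3, 28] (same object as a)
`print(b)` → prints [1, 3, 3, 28]

Answer: [1, 3, 3, 28]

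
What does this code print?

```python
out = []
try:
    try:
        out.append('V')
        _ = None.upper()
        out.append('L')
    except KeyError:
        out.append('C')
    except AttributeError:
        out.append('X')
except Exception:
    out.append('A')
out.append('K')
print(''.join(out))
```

Execution trace: 'V' (inner try body) → 'X' (inner except AttributeError) → 'K' (after the try/except). Output: VXK

Answer: VXK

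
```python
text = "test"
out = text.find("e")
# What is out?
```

Trace:
`text = "test"` → text = 'test'
`out = text.find("e")` → out = 1
So out = 1

Answer: 1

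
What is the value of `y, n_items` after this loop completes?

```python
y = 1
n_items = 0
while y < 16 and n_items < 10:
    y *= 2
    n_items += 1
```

Double until >= 16 or 10 iterations
`y, n_items` takes the values: (1, 0) → (2, 0) → (2, 1) → (4, 1) → (4, 2) → (8, 2) → (8, 3) → (16, 3) → (16, 4)

Answer: 16, 4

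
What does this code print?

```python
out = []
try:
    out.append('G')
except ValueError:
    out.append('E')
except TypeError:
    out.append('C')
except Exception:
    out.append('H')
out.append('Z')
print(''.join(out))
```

Execution trace: 'G' (try body, no exception) → 'Z' (after the try/except). Output: GZ

Answer: GZ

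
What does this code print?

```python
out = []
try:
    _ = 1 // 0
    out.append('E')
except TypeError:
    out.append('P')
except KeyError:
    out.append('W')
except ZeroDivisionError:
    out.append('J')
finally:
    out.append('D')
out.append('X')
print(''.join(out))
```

Execution trace: 'J' (except ZeroDivisionError) → 'D' (finally) → 'X' (after the try/except). Output: JDX

Answer: JDX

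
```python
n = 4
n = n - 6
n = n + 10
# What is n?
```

Trace:
`n = 4` → n = 4
`n = n - 6` → n = -2
`n = n + 10` → n = 8
So n = 8

Answer: 8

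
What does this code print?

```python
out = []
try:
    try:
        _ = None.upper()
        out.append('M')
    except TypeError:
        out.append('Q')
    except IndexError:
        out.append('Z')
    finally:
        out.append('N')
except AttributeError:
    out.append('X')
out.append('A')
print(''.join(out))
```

Execution trace: 'N' (finally) → 'X' (outer except AttributeError) → 'A' (after the try/except). Output: NXA

Answer: NXA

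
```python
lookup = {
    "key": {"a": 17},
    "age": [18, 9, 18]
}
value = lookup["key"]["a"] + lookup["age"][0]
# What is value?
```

Trace:
`lookup = { ...` → lookup = {'key': {'a': 17}, 'age': [18, 9, 18]}
`value = lookup["key"]["a"] + lookup["age"][0]` → value = 35
So value = 35

Answer: 35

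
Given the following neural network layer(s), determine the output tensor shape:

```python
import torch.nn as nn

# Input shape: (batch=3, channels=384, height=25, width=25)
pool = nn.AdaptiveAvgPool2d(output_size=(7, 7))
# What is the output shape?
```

Input: (3, 384, 25, 25) -> Output: (3, 384, 7, 7)

Answer: (3, 384, 7, 7)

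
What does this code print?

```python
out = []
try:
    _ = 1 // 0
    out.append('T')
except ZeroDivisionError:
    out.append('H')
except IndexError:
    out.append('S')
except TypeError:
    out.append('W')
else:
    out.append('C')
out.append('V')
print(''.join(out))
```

Execution trace: 'H' (except ZeroDivisionError) → 'V' (after the try/except). Output: HV

Answer: HV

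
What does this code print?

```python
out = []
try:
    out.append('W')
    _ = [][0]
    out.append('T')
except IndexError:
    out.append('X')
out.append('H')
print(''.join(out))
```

Execution trace: 'W' (try body) → 'X' (except IndexError) → 'H' (after the try/except). Output: WXH

Answer: WXH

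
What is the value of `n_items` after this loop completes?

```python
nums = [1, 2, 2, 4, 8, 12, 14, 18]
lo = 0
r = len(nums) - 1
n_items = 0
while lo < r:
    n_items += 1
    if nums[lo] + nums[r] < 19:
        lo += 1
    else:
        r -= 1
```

Steps to find pair summing to 19
`n_items` takes the values: 0 → 1 → 2 → 3 → 4 → 5 → 6 → 7

Answer: 7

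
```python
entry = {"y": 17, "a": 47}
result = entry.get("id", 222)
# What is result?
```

Trace:
`entry = {"y": 17, "a": 47}` → entry = {'y': 17, 'a': 47}
`result = entry.get("id", 222)` → result = 222
So result = 222

Answer: 222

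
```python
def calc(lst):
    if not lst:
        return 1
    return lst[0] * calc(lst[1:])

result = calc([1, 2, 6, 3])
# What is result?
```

Product over [1, 2, 6, 3] = 1 * 2 * 6 * 3 = 36

Answer: 36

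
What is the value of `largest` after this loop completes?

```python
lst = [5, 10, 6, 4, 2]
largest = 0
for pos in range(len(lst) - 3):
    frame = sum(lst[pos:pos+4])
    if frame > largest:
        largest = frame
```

Max sum of 4-element window in [5, 10, 6, 4, 2]
`largest` takes the values: 0 → 25

Answer: 25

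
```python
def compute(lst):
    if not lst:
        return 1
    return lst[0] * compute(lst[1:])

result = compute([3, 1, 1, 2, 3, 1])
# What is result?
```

Product over [3, 1, 1, 2, 3, 1] = 3 * 1 * 1 * 2 * 3 * 1 = 18

Answer: 18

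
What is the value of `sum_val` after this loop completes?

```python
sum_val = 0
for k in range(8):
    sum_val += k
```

Sum of 0 to 7 = 28
`sum_val` takes the values: 0 → 1 → 3 → 6 → 10 → 15 → 21 → 28

Answer: 28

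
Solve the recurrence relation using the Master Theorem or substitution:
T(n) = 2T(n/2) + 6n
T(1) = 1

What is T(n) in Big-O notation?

By Master Theorem: a=2, b=2, f(n)=6n. Since log_2(2) = 1 and f(n) = Θ(n^1), Case 2 applies. T(n) = O(n log n).

Answer: O(n log n)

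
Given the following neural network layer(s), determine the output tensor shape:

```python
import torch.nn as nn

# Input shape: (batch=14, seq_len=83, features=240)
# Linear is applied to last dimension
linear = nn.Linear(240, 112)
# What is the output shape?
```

Input: (14, 83, 240) -> Output: (14, 83, 112)

Answer: (14, 83, 112)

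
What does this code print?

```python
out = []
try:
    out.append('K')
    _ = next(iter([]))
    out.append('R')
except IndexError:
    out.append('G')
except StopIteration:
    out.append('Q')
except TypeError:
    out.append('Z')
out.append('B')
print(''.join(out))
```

Execution trace: 'K' (try body) → 'Q' (except StopIteration) → 'B' (after the try/except). Output: KQB

Answer: KQB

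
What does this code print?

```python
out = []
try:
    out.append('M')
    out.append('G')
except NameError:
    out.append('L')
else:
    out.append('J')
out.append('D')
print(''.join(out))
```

Execution trace: 'M' (try body) → 'G' (try body, no exception) → 'J' (else) → 'D' (after the try/except). Output: MGJD

Answer: MGJD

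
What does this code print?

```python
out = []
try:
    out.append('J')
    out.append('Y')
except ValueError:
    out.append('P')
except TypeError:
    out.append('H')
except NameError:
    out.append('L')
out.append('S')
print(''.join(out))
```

Execution trace: 'J' (try body) → 'Y' (try body, no exception) → 'S' (after the try/except). Output: JYS

Answer: JYS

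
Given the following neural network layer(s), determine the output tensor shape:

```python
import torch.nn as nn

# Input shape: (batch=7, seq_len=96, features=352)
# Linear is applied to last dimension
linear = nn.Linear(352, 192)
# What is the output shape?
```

Input: (7, 96, 352) -> Output: (7, 96, 192)

Answer: (7, 96, 192)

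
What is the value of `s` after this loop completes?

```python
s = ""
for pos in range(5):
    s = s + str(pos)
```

Concatenate digits 0 to 4
`s` takes the values: "" → "0" → "01" → "012" → "0123" → "01234"

Answer: "01234"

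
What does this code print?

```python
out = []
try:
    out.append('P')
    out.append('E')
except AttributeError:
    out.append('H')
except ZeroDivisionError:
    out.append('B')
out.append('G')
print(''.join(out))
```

Execution trace: 'P' (try body) → 'E' (try body, no exception) → 'G' (after the try/except). Output: PEG

Answer: PEG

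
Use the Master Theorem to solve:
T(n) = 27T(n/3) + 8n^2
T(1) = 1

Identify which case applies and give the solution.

a=27, b=3, f(n)=8n^2. log_3(27) = 3. Since c=2 < 3, Case 1 applies: T(n) = Θ(n^log_b(a)) = O(n^3).

Answer: O(n^3) - Case 1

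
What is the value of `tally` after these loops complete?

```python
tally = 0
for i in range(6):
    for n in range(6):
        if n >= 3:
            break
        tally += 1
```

Inner breaks at 3, outer runs 6 times
`tally` takes the values: 0 → 1 → 2 → 3 → 4 → 5 → 6 → 7 → 8 → 9 → 10 → 11 → 12 → 13 → 14 → 15 → 16 → 17 → 18

Answer: 18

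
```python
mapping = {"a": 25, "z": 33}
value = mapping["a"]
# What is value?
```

Trace:
`mapping = {"a": 25, "z": 33}` → mapping = {'a': 25, 'z': 33}
`value = mapping["a"]` → value = 25
So value = 25

Answer: 25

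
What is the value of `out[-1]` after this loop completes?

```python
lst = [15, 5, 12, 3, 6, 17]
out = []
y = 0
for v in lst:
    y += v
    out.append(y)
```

Cumulative sum ends at 58
`out` takes the values: [] → [15] → [15, 20] → [15, 20, 32] → [15, 20, 32, 35] → [15, 20, 32, 35, 41] → [15, 20, 32, 35, 41, 58]
So `out[-1]` = 58

Answer: 58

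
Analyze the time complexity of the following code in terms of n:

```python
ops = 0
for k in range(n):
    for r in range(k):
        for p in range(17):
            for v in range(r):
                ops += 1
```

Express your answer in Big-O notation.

Each loop level contributes: n × n × 1 × n. Multiplying the contributions gives O(n^3).

Answer: O(n^3)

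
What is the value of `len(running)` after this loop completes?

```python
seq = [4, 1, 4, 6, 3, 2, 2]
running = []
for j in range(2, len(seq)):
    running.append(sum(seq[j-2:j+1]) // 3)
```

Number of 3-element averages
`running` takes the values: [] → [3] → [3, 3] → [3, 3, 4] → [3, 3, 4, 3] → [3, 3, 4, 3, 2]
So `len(running)` = 5

Answer: 5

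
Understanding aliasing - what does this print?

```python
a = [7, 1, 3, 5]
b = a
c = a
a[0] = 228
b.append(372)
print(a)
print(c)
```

Key concept: multiple aliases.
Step by step:
`a = [7, 1, 3, 5]` → a = [7, 1, 3, 5]
`b = a` → b = [7, 1, 3, 5] (same object as a)
`c = a` → c = [7, 1, 3, 5] (same object as a, b)
`a[0] = 228` → a = [228, 1, 3, 5] (same object as b, c); b = [228, 1, 3, 5] (same object as a, c); c = [228, 1, 3, 5] (same object as a, b)
`b.append(372)` → a = [228, 1, 3, 5, 372] (same object as b, c); b = [228, 1, 3, 5, 372] (same object as a, c); c = [228, 1, 3, 5, 372] (same object as a, b)
`print(a)` → prints [228, 1, 3, 5, 372]
`print(c)` → prints [228, 1, 3, 5, 372]

Answer:
[228, 1, 3, 5, 372]
[228, 1, 3, 5, 372]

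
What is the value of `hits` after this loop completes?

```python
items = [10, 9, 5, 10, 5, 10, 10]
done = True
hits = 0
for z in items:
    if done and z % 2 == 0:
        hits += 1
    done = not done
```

Count even values at even positions
`hits` takes the values: 0 → 1 → 2

Answer: 2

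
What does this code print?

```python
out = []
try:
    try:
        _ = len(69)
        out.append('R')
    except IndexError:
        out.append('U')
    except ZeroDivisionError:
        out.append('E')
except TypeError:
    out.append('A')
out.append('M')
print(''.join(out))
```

Execution trace: 'A' (outer except TypeError) → 'M' (after the try/except). Output: AM

Answer: AM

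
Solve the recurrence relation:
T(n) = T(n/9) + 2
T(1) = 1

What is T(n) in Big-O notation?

Each step divides n by 9 and adds 2. After log_9(n) steps we reach T(1)=1. So T(n) = 2·log_9(n) + 1 = O(log n).

Answer: O(log n)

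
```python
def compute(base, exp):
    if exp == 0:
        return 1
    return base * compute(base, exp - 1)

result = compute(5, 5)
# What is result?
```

compute(5, 5) = 5 * 5 * 5 * 5 * 5 = 3125

Answer: 3125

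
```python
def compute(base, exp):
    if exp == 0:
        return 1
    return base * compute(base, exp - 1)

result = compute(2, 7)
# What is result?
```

compute(2, 7) = 2 * 2 * 2 * 2 * 2 * 2 * 2 = 128

Answer: 128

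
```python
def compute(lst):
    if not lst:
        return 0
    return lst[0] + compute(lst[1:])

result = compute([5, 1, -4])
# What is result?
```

5 + 1 + (-4) + 0 = 2

Answer: 2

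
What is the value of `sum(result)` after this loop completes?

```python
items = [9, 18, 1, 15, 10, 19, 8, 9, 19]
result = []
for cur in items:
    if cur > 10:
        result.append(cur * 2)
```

Sum of doubled values > 10
`result` takes the values: [] → [36] → [36, 30] → [36, 30, 38] → [36, 30, 38, 38]
So `sum(result)` = 142

Answer: 142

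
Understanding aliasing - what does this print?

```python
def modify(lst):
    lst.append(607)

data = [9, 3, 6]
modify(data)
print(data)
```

Key concept: function modifies passed list.
Step by step:
`data = [9, 3, 6]` → data = [9, 3, 6]
`modify(data)` → data = [9, 3, 6, 607]
`print(data)` → prints [9, 3, 6, 607]

Answer: [9, 3, 6, 607]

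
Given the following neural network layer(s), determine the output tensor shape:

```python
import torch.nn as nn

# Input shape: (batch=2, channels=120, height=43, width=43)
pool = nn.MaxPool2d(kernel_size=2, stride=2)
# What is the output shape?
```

Input: (2, 120, 43, 43) -> Output: (2, 120, 21, 21)

Answer: (2, 120, 21, 21)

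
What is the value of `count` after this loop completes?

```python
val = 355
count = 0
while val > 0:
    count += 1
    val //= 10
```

Count digits by repeated division by 10
`count` takes the values: 0 → 1 → 2 → 3

Answer: 3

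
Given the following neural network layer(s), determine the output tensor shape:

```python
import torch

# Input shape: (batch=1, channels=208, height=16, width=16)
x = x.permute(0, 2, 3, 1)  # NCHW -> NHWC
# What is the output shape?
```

Input: (1, 208, 16, 16) -> Output: (1, 16, 16, 208)

Answer: (1, 16, 16, 208)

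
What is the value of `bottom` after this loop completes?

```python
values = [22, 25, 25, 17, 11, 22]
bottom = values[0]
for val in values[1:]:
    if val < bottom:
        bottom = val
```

Minimum of [22, 25, 25, 17, 11, 22]
`bottom` takes the values: 22 → 17 → 11

Answer: 11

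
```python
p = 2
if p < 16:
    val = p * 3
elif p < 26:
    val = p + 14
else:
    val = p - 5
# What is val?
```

Trace:
`p = 2` → p = 2
`if p < 16: ...` → p < 16 is True → val = 6
So val = 6

Answer: 6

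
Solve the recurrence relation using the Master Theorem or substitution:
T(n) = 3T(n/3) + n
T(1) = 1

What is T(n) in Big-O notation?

By Master Theorem: a=3, b=3, f(n)=n. Since log_3(3) = 1 and f(n) = Θ(n^1), Case 2 applies. T(n) = O(n log n).

Answer: O(n log n)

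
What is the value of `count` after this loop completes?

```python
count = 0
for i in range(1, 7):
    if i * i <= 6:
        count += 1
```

Count numbers where i² ≤ 6
`count` takes the values: 0 → 1 → 2

Answer: 2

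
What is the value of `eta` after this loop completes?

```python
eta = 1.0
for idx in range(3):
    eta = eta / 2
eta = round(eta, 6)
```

Halving LR 3 times: 1 / 2^3
`eta` takes the values: 1.0 → 0.5 → 0.25 → 0.125

Answer: 0.125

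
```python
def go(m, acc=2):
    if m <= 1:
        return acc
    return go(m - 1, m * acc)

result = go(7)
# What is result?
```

Accumulator trace (n, acc): (7, 2) -> (6, 14) -> (5, 84) -> (4, 420) -> (3, 1680) -> (2, 5040) -> (1, 10080) -> return 10080

Answer: 10080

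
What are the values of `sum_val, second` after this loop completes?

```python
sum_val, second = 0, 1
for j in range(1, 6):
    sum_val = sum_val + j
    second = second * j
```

Sum and factorial of 1 to 5
`sum_val, second` takes the values: (0, 1) → (1, 1) → (3, 1) → (3, 2) → (6, 2) → (6, 6) → (10, 6) → (10, 24) → (15, 24) → (15, 120)

Answer: 15, 120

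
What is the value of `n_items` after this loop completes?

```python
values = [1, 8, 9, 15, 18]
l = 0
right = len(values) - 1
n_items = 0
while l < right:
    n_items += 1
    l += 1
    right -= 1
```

Iterations until pointers meet (list length 5)
`n_items` takes the values: 0 → 1 → 2

Answer: 2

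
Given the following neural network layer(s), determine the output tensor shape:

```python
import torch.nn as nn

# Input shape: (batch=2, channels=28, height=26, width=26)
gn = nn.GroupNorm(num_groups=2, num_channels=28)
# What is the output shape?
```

Input: (2, 28, 26, 26) -> Output: (2, 28, 26, 26)

Answer: (2, 28, 26, 26)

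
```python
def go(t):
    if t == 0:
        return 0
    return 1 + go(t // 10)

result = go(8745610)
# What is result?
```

Count of digits of 8745610: 7

Answer: 7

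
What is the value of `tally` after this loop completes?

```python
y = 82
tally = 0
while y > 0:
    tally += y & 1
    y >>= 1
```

Count set bits in 82 (binary: 0b1010010)
`tally` takes the values: 0 → 1 → 2 → 3

Answer: 3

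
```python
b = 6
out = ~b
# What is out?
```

Trace:
`b = 6` → b = 6
`out = ~b` → out = -7
So out = -7

Answer: -7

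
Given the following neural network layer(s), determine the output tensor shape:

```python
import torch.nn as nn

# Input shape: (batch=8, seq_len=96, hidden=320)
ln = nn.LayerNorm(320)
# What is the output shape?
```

Input: (8, 96, 320) -> Output: (8, 96, 320)

Answer: (8, 96, 320)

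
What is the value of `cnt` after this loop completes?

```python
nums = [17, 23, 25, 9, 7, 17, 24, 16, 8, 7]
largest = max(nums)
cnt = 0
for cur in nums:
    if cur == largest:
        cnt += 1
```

Count of max value 25 in [17, 23, 25, 9, 7, 17, 24, 16, 8, 7]
`cnt` takes the values: 0 → 1

Answer: 1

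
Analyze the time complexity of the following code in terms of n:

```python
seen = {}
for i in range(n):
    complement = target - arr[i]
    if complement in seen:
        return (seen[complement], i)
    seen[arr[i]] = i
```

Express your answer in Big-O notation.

This is Two sum with hash map. Time complexity: O(n).

Answer: O(n)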